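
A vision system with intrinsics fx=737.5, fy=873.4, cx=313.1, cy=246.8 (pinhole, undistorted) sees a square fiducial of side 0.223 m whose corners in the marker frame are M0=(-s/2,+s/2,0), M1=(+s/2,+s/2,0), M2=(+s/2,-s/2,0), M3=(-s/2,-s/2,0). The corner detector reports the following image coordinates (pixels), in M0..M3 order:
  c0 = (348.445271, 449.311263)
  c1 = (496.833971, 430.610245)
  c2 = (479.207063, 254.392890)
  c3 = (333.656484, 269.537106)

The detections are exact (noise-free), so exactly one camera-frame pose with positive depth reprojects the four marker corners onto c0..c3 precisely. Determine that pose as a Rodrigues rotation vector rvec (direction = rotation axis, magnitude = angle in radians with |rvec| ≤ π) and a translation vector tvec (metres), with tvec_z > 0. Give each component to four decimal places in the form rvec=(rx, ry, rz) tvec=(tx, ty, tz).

rvec=(-0.1090, -0.0839, -0.0896) tvec=(0.1518, 0.1296, 1.0971)

Intrinsics K: fx=737.5, fy=873.4, cx=313.1, cy=246.8
Marker side s = 0.223 m; corners in marker frame (Z=0):
  M0 = (-0.1115, +0.1115, 0)
  M1 = (+0.1115, +0.1115, 0)
  M2 = (+0.1115, -0.1115, 0)
  M3 = (-0.1115, -0.1115, 0)
Detected image corners:
  c0 = (348.445271, 449.311263) px
  c1 = (496.833971, 430.610245) px
  c2 = (479.207063, 254.392890) px
  c3 = (333.656484, 269.537106) px
Planar DLT: solve 8×8 A·h = b for H (H[2,2]=1):
  H  [+692.37165 +33.15943 +415.10926]
  H  [-47.53811 +764.60675 +349.93946]
  H  [+0.08053 -0.09548 +1.00000]
B = K⁻¹H; ‖b₁‖=0.911472, ‖b₂‖=0.911472; λ = 2/(‖b₁‖+‖b₂‖) = 1.097127, sign → tz>0 ⇒ λ=+1.097127
r₁ = λ·B[:,0] = (+0.99248,-0.08468,+0.08835); r₂ = λ·B[:,1] = (+0.09380,+0.99007,-0.10475)
r₃ = r₁×r₂ = (-0.07860,+0.11225,+0.99057); SVD([r₁ r₂ r₃]) → R = UVᵀ:
  R  [+0.99248 +0.09380 -0.07860]
  R  [-0.08468 +0.99007 +0.11225]
  R  [+0.08835 -0.10475 +0.99057]
t = (+0.15175, +0.12956, +1.09713) m
tr R = 2.973115; θ = arccos((tr R − 1)/2) = 0.164152 rad = 9.405°
axis k = ((R−Rᵀ)₃₂, (R−Rᵀ)₁₃, (R−Rᵀ)₂₁) / (2 sinθ) = (-0.663952, -0.510831, -0.546095)
rvec = θ·k = (-0.108989, -0.083854, -0.089643)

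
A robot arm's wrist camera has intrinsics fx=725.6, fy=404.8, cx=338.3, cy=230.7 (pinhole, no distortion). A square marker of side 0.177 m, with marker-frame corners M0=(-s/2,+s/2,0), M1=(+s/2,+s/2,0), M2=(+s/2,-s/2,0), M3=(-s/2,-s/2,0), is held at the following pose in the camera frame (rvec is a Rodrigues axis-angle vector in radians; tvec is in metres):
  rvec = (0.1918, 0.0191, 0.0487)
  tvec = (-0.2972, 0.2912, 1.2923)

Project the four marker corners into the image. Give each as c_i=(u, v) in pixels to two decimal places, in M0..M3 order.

c0=(122.53, 346.08) c1=(220.17, 349.06) c2=(221.73, 297.06) c3=(121.50, 294.11)

Intrinsics K: fx=725.6, fy=404.8, cx=338.3, cy=230.7
Marker side s = 0.177 m; corners in marker frame (Z=0):
  M0 = (-0.0885, +0.0885, 0)
  M1 = (+0.0885, +0.0885, 0)
  M2 = (+0.0885, -0.0885, 0)
  M3 = (-0.0885, -0.0885, 0)
rvec = (0.1918, 0.0191, 0.0487), |rvec| = θ = 0.19881 rad = 11.391°
Rodrigues: sinθ=0.19750, 1−cosθ=0.01970; R = I + sinθ·[k]× + (1−cosθ)·[k]×²:
    [+0.99864 -0.04655 +0.02363]
    [+0.05021 +0.98048 -0.19008]
    [-0.01432 +0.19100 +0.98149]
t = (-0.2972, 0.2912, 1.2923) m
M0: Pc = R·M0+t = (-0.38970, +0.37353, +1.31047); u = 725.6·(-0.38970)/1.31047 + 338.3 = 122.5258, v = 404.8·(+0.37353)/1.31047 + 230.7 = 346.0821
M1: Pc = R·M1+t = (-0.21294, +0.38242, +1.30794); u = 725.6·(-0.21294)/1.30794 + 338.3 = 220.1675, v = 404.8·(+0.38242)/1.30794 + 230.7 = 349.0559
M2: Pc = R·M2+t = (-0.20470, +0.20887, +1.27413); u = 725.6·(-0.20470)/1.27413 + 338.3 = 221.7256, v = 404.8·(+0.20887)/1.27413 + 230.7 = 297.0596
M3: Pc = R·M3+t = (-0.38146, +0.19998, +1.27666); u = 725.6·(-0.38146)/1.27666 + 338.3 = 121.4952, v = 404.8·(+0.19998)/1.27666 + 230.7 = 294.1102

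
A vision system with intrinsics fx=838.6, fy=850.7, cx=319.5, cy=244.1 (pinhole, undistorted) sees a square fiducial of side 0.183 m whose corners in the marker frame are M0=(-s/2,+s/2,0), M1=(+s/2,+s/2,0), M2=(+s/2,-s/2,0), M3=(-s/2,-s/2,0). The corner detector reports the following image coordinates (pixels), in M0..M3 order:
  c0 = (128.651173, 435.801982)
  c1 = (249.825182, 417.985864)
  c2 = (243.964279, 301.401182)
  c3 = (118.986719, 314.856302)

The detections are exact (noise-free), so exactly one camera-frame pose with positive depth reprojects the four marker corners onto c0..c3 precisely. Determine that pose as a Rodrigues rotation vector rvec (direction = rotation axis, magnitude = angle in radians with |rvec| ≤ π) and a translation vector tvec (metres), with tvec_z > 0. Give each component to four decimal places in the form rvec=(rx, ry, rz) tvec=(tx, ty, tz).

rvec=(0.1888, -0.2875, -0.0600) tvec=(-0.1979, 0.1822, 1.2490)

Intrinsics K: fx=838.6, fy=850.7, cx=319.5, cy=244.1
Marker side s = 0.183 m; corners in marker frame (Z=0):
  M0 = (-0.0915, +0.0915, 0)
  M1 = (+0.0915, +0.0915, 0)
  M2 = (+0.0915, -0.0915, 0)
  M3 = (-0.0915, -0.0915, 0)
Detected image corners:
  c0 = (128.651173, 435.801982) px
  c1 = (249.825182, 417.985864) px
  c2 = (243.964279, 301.401182) px
  c3 = (118.986719, 314.856302) px
Planar DLT: solve 8×8 A·h = b for H (H[2,2]=1):
  H  [+713.37111 +70.92669 +186.65653]
  H  [-4.37102 +705.68866 +368.19504]
  H  [+0.22105 +0.15493 +1.00000]
B = K⁻¹H; ‖b₁‖=0.800632, ‖b₂‖=0.800632; λ = 2/(‖b₁‖+‖b₂‖) = 1.249014, sign → tz>0 ⇒ λ=+1.249014
r₁ = λ·B[:,0] = (+0.95731,-0.08564,+0.27609); r₂ = λ·B[:,1] = (+0.03191,+0.98058,+0.19351)
r₃ = r₁×r₂ = (-0.28731,-0.17644,+0.94145); SVD([r₁ r₂ r₃]) → R = UVᵀ:
  R  [+0.95731 +0.03191 -0.28731]
  R  [-0.08564 +0.98058 -0.17644]
  R  [+0.27609 +0.19351 +0.94145]
t = (-0.19786, +0.18220, +1.24901) m
tr R = 2.879334; θ = arccos((tr R − 1)/2) = 0.349141 rad = 20.004°
axis k = ((R−Rᵀ)₃₂, (R−Rᵀ)₁₃, (R−Rᵀ)₂₁) / (2 sinθ) = (+0.540726, -0.823466, -0.171814)
rvec = θ·k = (+0.188789, -0.287505, -0.059987)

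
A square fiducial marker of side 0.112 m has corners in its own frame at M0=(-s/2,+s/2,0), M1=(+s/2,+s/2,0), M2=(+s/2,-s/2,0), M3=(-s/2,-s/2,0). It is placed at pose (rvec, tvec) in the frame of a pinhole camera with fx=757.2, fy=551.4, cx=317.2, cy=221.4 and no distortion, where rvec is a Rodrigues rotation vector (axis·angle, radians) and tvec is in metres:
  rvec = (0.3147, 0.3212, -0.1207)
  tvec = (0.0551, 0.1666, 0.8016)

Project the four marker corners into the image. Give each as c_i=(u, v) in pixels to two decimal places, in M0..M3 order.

Intrinsics K: fx=757.2, fy=551.4, cx=317.2, cy=221.4
Marker side s = 0.112 m; corners in marker frame (Z=0):
  M0 = (-0.0560, +0.0560, 0)
  M1 = (+0.0560, +0.0560, 0)
  M2 = (+0.0560, -0.0560, 0)
  M3 = (-0.0560, -0.0560, 0)
rvec = (0.3147, 0.3212, -0.1207), |rvec| = θ = 0.46559 rad = 26.676°
Rodrigues: sinθ=0.44895, 1−cosθ=0.10644; R = I + sinθ·[k]× + (1−cosθ)·[k]×²:
    [+0.94219 +0.16602 +0.29107]
    [-0.06675 +0.94422 -0.32249]
    [-0.32837 +0.28442 +0.90071]
t = (0.0551, 0.1666, 0.8016) m
M0: Pc = R·M0+t = (+0.01163, +0.22321, +0.83592); u = 757.2·(+0.01163)/0.83592 + 317.2 = 327.7391, v = 551.4·(+0.22321)/0.83592 + 221.4 = 368.6400
M1: Pc = R·M1+t = (+0.11716, +0.21574, +0.79914); u = 757.2·(+0.11716)/0.79914 + 317.2 = 428.2111, v = 551.4·(+0.21574)/0.79914 + 221.4 = 370.2577
M2: Pc = R·M2+t = (+0.09857, +0.10999, +0.76728); u = 757.2·(+0.09857)/0.76728 + 317.2 = 414.4699, v = 551.4·(+0.10999)/0.76728 + 221.4 = 300.4401
M3: Pc = R·M3+t = (-0.00696, +0.11746, +0.80406); u = 757.2·(-0.00696)/0.80406 + 317.2 = 310.6460, v = 551.4·(+0.11746)/0.80406 + 221.4 = 301.9517

c0=(327.74, 368.64) c1=(428.21, 370.26) c2=(414.47, 300.44) c3=(310.65, 301.95)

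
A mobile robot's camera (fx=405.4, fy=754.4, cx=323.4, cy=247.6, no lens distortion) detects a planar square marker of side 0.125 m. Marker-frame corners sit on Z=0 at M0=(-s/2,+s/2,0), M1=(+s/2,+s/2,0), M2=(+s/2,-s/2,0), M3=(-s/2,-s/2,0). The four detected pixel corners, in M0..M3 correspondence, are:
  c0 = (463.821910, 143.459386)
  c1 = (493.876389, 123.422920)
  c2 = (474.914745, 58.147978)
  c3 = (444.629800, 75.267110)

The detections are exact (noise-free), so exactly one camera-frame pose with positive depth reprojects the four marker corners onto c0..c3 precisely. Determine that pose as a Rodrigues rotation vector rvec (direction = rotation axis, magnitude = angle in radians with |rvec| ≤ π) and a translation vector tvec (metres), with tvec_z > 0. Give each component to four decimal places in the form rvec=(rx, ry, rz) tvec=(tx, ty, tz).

rvec=(-0.2461, -0.3565, -0.3797) tvec=(0.4422, -0.2407, 1.2268)

Intrinsics K: fx=405.4, fy=754.4, cx=323.4, cy=247.6
Marker side s = 0.125 m; corners in marker frame (Z=0):
  M0 = (-0.0625, +0.0625, 0)
  M1 = (+0.0625, +0.0625, 0)
  M2 = (+0.0625, -0.0625, 0)
  M3 = (-0.0625, -0.0625, 0)
Detected image corners:
  c0 = (463.821910, 143.459386) px
  c1 = (493.876389, 123.422920) px
  c2 = (474.914745, 58.147978) px
  c3 = (444.629800, 75.267110) px
Planar DLT: solve 8×8 A·h = b for H (H[2,2]=1):
  H  [+387.71882 +88.73557 +469.52360]
  H  [-117.31523 +520.02381 +99.60953]
  H  [+0.31185 -0.13608 +1.00000]
B = K⁻¹H; ‖b₁‖=0.815144, ‖b₂‖=0.815144; λ = 2/(‖b₁‖+‖b₂‖) = 1.226777, sign → tz>0 ⇒ λ=+1.226777
r₁ = λ·B[:,0] = (+0.86809,-0.31634,+0.38257); r₂ = λ·B[:,1] = (+0.40169,+0.90043,-0.16693)
r₃ = r₁×r₂ = (-0.29167,+0.29859,+0.90872); SVD([r₁ r₂ r₃]) → R = UVᵀ:
  R  [+0.86809 +0.40169 -0.29167]
  R  [-0.31634 +0.90043 +0.29859]
  R  [+0.38257 -0.16693 +0.90872]
t = (+0.44218, -0.24066, +1.22678) m
tr R = 2.677241; θ = arccos((tr R − 1)/2) = 0.576051 rad = 33.005°
axis k = ((R−Rᵀ)₃₂, (R−Rᵀ)₁₃, (R−Rᵀ)₂₁) / (2 sinθ) = (-0.427305, -0.618887, -0.659082)
rvec = θ·k = (-0.246149, -0.356510, -0.379665)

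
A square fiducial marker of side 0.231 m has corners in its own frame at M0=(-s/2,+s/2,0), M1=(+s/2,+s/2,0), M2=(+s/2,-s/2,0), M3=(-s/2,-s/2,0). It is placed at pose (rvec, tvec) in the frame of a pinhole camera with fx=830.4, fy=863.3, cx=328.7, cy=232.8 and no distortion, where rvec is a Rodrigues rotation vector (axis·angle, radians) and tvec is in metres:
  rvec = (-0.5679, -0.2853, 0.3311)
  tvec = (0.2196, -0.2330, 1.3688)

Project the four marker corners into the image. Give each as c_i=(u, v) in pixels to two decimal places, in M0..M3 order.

c0=(386.00, 108.10) c1=(515.99, 169.26) c2=(528.95, 66.20) c3=(411.34, 7.81)

Intrinsics K: fx=830.4, fy=863.3, cx=328.7, cy=232.8
Marker side s = 0.231 m; corners in marker frame (Z=0):
  M0 = (-0.1155, +0.1155, 0)
  M1 = (+0.1155, +0.1155, 0)
  M2 = (+0.1155, -0.1155, 0)
  M3 = (-0.1155, -0.1155, 0)
rvec = (-0.5679, -0.2853, 0.3311), |rvec| = θ = 0.71661 rad = 41.059°
Rodrigues: sinθ=0.65683, 1−cosθ=0.24597; R = I + sinθ·[k]× + (1−cosθ)·[k]×²:
    [+0.90851 -0.22588 -0.35156]
    [+0.38108 +0.79302 +0.47528]
    [+0.17144 -0.56577 +0.80654]
t = (0.2196, -0.2330, 1.3688) m
M0: Pc = R·M0+t = (+0.08858, -0.18542, +1.28365); u = 830.4·(+0.08858)/1.28365 + 328.7 = 386.0019, v = 863.3·(-0.18542)/1.28365 + 232.8 = 108.0979
M1: Pc = R·M1+t = (+0.29844, -0.09739, +1.32325); u = 830.4·(+0.29844)/1.32325 + 328.7 = 515.9864, v = 863.3·(-0.09739)/1.32325 + 232.8 = 169.2615
M2: Pc = R·M2+t = (+0.35062, -0.28058, +1.45395); u = 830.4·(+0.35062)/1.45395 + 328.7 = 528.9520, v = 863.3·(-0.28058)/1.45395 + 232.8 = 66.2028
M3: Pc = R·M3+t = (+0.14076, -0.36861, +1.41435); u = 830.4·(+0.14076)/1.41435 + 328.7 = 411.3418, v = 863.3·(-0.36861)/1.41435 + 232.8 = 7.8053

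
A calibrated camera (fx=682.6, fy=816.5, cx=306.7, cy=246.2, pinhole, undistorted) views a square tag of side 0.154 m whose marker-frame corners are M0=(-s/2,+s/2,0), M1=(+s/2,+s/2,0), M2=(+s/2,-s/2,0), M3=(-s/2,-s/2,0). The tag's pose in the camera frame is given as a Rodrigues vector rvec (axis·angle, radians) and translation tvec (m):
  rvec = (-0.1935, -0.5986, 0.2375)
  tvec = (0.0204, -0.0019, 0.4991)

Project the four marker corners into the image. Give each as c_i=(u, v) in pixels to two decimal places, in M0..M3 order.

c0=(222.94, 339.91) c1=(397.60, 391.71) c2=(422.27, 167.08) c3=(265.82, 80.81)

Intrinsics K: fx=682.6, fy=816.5, cx=306.7, cy=246.2
Marker side s = 0.154 m; corners in marker frame (Z=0):
  M0 = (-0.0770, +0.0770, 0)
  M1 = (+0.0770, +0.0770, 0)
  M2 = (+0.0770, -0.0770, 0)
  M3 = (-0.0770, -0.0770, 0)
rvec = (-0.1935, -0.5986, 0.2375), |rvec| = θ = 0.67244 rad = 38.528°
Rodrigues: sinθ=0.62289, 1−cosθ=0.21769; R = I + sinθ·[k]× + (1−cosθ)·[k]×²:
    [+0.80033 -0.16424 -0.57662]
    [+0.27577 +0.95482 +0.11080]
    [+0.53237 -0.24769 +0.80946]
t = (0.0204, -0.0019, 0.4991) m
M0: Pc = R·M0+t = (-0.05387, +0.05039, +0.43904); u = 682.6·(-0.05387)/0.43904 + 306.7 = 222.9415, v = 816.5·(+0.05039)/0.43904 + 246.2 = 339.9075
M1: Pc = R·M1+t = (+0.06938, +0.09285, +0.52102); u = 682.6·(+0.06938)/0.52102 + 306.7 = 397.5954, v = 816.5·(+0.09285)/0.52102 + 246.2 = 391.7146
M2: Pc = R·M2+t = (+0.09467, -0.05419, +0.55916); u = 682.6·(+0.09467)/0.55916 + 306.7 = 422.2706, v = 816.5·(-0.05419)/0.55916 + 246.2 = 167.0755
M3: Pc = R·M3+t = (-0.02858, -0.09665, +0.47718); u = 682.6·(-0.02858)/0.47718 + 306.7 = 265.8175, v = 816.5·(-0.09665)/0.47718 + 246.2 = 80.8140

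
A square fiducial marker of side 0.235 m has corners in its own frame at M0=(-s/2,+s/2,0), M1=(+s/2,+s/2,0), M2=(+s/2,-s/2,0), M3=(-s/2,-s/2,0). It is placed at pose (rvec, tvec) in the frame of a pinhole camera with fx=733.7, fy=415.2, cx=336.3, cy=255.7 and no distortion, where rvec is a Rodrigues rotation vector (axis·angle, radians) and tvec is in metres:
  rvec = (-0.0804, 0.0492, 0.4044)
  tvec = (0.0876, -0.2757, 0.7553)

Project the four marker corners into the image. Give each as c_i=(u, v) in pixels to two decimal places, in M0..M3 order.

Intrinsics K: fx=733.7, fy=415.2, cx=336.3, cy=255.7
Marker side s = 0.235 m; corners in marker frame (Z=0):
  M0 = (-0.1175, +0.1175, 0)
  M1 = (+0.1175, +0.1175, 0)
  M2 = (+0.1175, -0.1175, 0)
  M3 = (-0.1175, -0.1175, 0)
rvec = (-0.0804, 0.0492, 0.4044), |rvec| = θ = 0.41524 rad = 23.791°
Rodrigues: sinθ=0.40341, 1−cosθ=0.08498; R = I + sinθ·[k]× + (1−cosθ)·[k]×²:
    [+0.91821 -0.39483 +0.03177]
    [+0.39093 +0.91621 +0.08792]
    [-0.06382 -0.06830 +0.99562]
t = (0.0876, -0.2757, 0.7553) m
M0: Pc = R·M0+t = (-0.06668, -0.21398, +0.75477); u = 733.7·(-0.06668)/0.75477 + 336.3 = 271.4803, v = 415.2·(-0.21398)/0.75477 + 255.7 = 137.9903
M1: Pc = R·M1+t = (+0.14910, -0.12211, +0.73978); u = 733.7·(+0.14910)/0.73978 + 336.3 = 484.1724, v = 415.2·(-0.12211)/0.73978 + 255.7 = 187.1651
M2: Pc = R·M2+t = (+0.24188, -0.33742, +0.75583); u = 733.7·(+0.24188)/0.75583 + 336.3 = 571.1005, v = 415.2·(-0.33742)/0.75583 + 255.7 = 70.3438
M3: Pc = R·M3+t = (+0.02610, -0.42929, +0.77082); u = 733.7·(+0.02610)/0.77082 + 336.3 = 361.1460, v = 415.2·(-0.42929)/0.77082 + 255.7 = 24.4661

c0=(271.48, 137.99) c1=(484.17, 187.17) c2=(571.10, 70.34) c3=(361.15, 24.47)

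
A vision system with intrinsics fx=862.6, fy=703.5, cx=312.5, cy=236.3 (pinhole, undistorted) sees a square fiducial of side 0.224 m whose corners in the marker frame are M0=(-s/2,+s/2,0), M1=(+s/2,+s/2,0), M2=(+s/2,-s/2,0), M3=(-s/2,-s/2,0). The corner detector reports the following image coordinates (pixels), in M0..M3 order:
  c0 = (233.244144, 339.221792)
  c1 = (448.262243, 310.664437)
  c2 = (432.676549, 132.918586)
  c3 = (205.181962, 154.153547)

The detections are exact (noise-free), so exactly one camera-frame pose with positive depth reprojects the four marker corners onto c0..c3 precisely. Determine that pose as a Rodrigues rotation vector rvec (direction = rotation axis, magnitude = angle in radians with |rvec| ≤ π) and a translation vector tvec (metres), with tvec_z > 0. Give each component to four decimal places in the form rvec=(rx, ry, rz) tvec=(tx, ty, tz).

Intrinsics K: fx=862.6, fy=703.5, cx=312.5, cy=236.3
Marker side s = 0.224 m; corners in marker frame (Z=0):
  M0 = (-0.1120, +0.1120, 0)
  M1 = (+0.1120, +0.1120, 0)
  M2 = (+0.1120, -0.1120, 0)
  M3 = (-0.1120, -0.1120, 0)
Detected image corners:
  c0 = (233.244144, 339.221792) px
  c1 = (448.262243, 310.664437) px
  c2 = (432.676549, 132.918586) px
  c3 = (205.181962, 154.153547) px
Planar DLT: solve 8×8 A·h = b for H (H[2,2]=1):
  H  [+1056.91780 +172.90762 +332.74859]
  H  [-61.93579 +863.53665 +236.28924]
  H  [+0.21188 +0.23084 +1.00000]
B = K⁻¹H; ‖b₁‖=1.178693, ‖b₂‖=1.178693; λ = 2/(‖b₁‖+‖b₂‖) = 0.848397, sign → tz>0 ⇒ λ=+0.848397
r₁ = λ·B[:,0] = (+0.97439,-0.13507,+0.17976); r₂ = λ·B[:,1] = (+0.09911,+0.97561,+0.19584)
r₃ = r₁×r₂ = (-0.20183,-0.17301,+0.96402); SVD([r₁ r₂ r₃]) → R = UVᵀ:
  R  [+0.97439 +0.09911 -0.20183]
  R  [-0.13507 +0.97561 -0.17301]
  R  [+0.17976 +0.19584 +0.96402]
t = (+0.01992, -0.00001, +0.84840) m
tr R = 2.914027; θ = arccos((tr R − 1)/2) = 0.294273 rad = 16.861°
axis k = ((R−Rᵀ)₃₂, (R−Rᵀ)₁₃, (R−Rᵀ)₂₁) / (2 sinθ) = (+0.635861, -0.657803, -0.403702)
rvec = θ·k = (+0.187117, -0.193574, -0.118799)

rvec=(0.1871, -0.1936, -0.1188) tvec=(0.0199, -0.0000, 0.8484)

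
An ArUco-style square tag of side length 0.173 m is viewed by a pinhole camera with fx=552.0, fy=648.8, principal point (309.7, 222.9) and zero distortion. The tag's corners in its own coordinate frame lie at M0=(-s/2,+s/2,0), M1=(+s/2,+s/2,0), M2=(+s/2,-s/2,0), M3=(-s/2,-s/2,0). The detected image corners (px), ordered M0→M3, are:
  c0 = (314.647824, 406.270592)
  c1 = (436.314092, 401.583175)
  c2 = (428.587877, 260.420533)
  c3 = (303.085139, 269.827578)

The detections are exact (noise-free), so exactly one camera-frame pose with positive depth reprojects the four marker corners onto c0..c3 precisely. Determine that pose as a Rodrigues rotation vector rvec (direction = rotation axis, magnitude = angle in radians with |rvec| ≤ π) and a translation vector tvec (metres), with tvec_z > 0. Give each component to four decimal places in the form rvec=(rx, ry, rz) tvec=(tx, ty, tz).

Intrinsics K: fx=552.0, fy=648.8, cx=309.7, cy=222.9
Marker side s = 0.173 m; corners in marker frame (Z=0):
  M0 = (-0.0865, +0.0865, 0)
  M1 = (+0.0865, +0.0865, 0)
  M2 = (+0.0865, -0.0865, 0)
  M3 = (-0.0865, -0.0865, 0)
Detected image corners:
  c0 = (314.647824, 406.270592) px
  c1 = (436.314092, 401.583175) px
  c2 = (428.587877, 260.420533) px
  c3 = (303.085139, 269.827578) px
Planar DLT: solve 8×8 A·h = b for H (H[2,2]=1):
  H  [+644.97493 +127.83905 +369.74177]
  H  [-102.96089 +867.00968 +335.74706]
  H  [-0.18670 +0.19401 +1.00000]
B = K⁻¹H; ‖b₁‖=1.290263, ‖b₂‖=1.290263; λ = 2/(‖b₁‖+‖b₂‖) = 0.775036, sign → tz>0 ⇒ λ=+0.775036
r₁ = λ·B[:,0] = (+0.98676,-0.07328,-0.14470); r₂ = λ·B[:,1] = (+0.09513,+0.98404,+0.15037)
r₃ = r₁×r₂ = (+0.13137,-0.16214,+0.97798); SVD([r₁ r₂ r₃]) → R = UVᵀ:
  R  [+0.98676 +0.09513 +0.13137]
  R  [-0.07328 +0.98404 -0.16214]
  R  [-0.14470 +0.15037 +0.97798]
t = (+0.08430, +0.13480, +0.77504) m
tr R = 2.948786; θ = arccos((tr R − 1)/2) = 0.226790 rad = 12.994°
axis k = ((R−Rᵀ)₃₂, (R−Rᵀ)₁₃, (R−Rᵀ)₂₁) / (2 sinθ) = (+0.694913, +0.613879, -0.374498)
rvec = θ·k = (+0.157600, +0.139222, -0.084932)

rvec=(0.1576, 0.1392, -0.0849) tvec=(0.0843, 0.1348, 0.7750)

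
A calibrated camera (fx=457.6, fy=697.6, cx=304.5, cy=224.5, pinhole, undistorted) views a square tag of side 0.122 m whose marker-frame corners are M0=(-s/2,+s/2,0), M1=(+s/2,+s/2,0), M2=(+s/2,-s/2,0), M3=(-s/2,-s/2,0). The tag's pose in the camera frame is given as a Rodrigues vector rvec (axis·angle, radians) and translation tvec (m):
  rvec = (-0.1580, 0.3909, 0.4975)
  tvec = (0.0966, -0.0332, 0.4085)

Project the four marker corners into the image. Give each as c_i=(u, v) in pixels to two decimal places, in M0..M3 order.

c0=(322.95, 213.72) c1=(443.62, 309.15) c2=(512.33, 116.85) c3=(385.73, 44.44)

Intrinsics K: fx=457.6, fy=697.6, cx=304.5, cy=224.5
Marker side s = 0.122 m; corners in marker frame (Z=0):
  M0 = (-0.0610, +0.0610, 0)
  M1 = (+0.0610, +0.0610, 0)
  M2 = (+0.0610, -0.0610, 0)
  M3 = (-0.0610, -0.0610, 0)
rvec = (-0.1580, 0.3909, 0.4975), |rvec| = θ = 0.65213 rad = 37.364°
Rodrigues: sinθ=0.60688, 1−cosθ=0.20521; R = I + sinθ·[k]× + (1−cosθ)·[k]×²:
    [+0.80684 -0.49278 +0.32585]
    [+0.43318 +0.86853 +0.24088]
    [-0.40171 -0.05320 +0.91422]
t = (0.0966, -0.0332, 0.4085) m
M0: Pc = R·M0+t = (+0.01732, -0.00664, +0.42976); u = 457.6·(+0.01732)/0.42976 + 304.5 = 322.9454, v = 697.6·(-0.00664)/0.42976 + 224.5 = 213.7155
M1: Pc = R·M1+t = (+0.11576, +0.04620, +0.38075); u = 457.6·(+0.11576)/0.38075 + 304.5 = 443.6215, v = 697.6·(+0.04620)/0.38075 + 224.5 = 309.1533
M2: Pc = R·M2+t = (+0.17588, -0.05976, +0.38724); u = 457.6·(+0.17588)/0.38724 + 304.5 = 512.3325, v = 697.6·(-0.05976)/0.38724 + 224.5 = 116.8515
M3: Pc = R·M3+t = (+0.07744, -0.11260, +0.43625); u = 457.6·(+0.07744)/0.43625 + 304.5 = 385.7327, v = 697.6·(-0.11260)/0.43625 + 224.5 = 44.4367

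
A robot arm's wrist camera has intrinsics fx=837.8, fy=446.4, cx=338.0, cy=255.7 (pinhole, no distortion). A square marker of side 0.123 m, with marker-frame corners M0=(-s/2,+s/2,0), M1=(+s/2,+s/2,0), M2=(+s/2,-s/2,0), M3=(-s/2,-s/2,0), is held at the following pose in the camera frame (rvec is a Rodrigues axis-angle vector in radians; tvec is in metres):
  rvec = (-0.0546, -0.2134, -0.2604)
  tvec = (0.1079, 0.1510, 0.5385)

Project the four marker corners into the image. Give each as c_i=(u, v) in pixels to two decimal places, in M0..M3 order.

c0=(443.47, 448.12) c1=(615.15, 413.91) c2=(564.91, 317.25) c3=(391.74, 346.38)

Intrinsics K: fx=837.8, fy=446.4, cx=338.0, cy=255.7
Marker side s = 0.123 m; corners in marker frame (Z=0):
  M0 = (-0.0615, +0.0615, 0)
  M1 = (+0.0615, +0.0615, 0)
  M2 = (+0.0615, -0.0615, 0)
  M3 = (-0.0615, -0.0615, 0)
rvec = (-0.0546, -0.2134, -0.2604), |rvec| = θ = 0.34107 rad = 19.542°
Rodrigues: sinθ=0.33450, 1−cosθ=0.05760; R = I + sinθ·[k]× + (1−cosθ)·[k]×²:
    [+0.94387 +0.26115 -0.20225]
    [-0.24961 +0.96495 +0.08106]
    [+0.21633 -0.02603 +0.97597]
t = (0.1079, 0.1510, 0.5385) m
M0: Pc = R·M0+t = (+0.06591, +0.22570, +0.52359); u = 837.8·(+0.06591)/0.52359 + 338.0 = 443.4661, v = 446.4·(+0.22570)/0.52359 + 255.7 = 448.1205
M1: Pc = R·M1+t = (+0.18201, +0.19499, +0.55020); u = 837.8·(+0.18201)/0.55020 + 338.0 = 615.1469, v = 446.4·(+0.19499)/0.55020 + 255.7 = 413.9051
M2: Pc = R·M2+t = (+0.14989, +0.07630, +0.55341); u = 837.8·(+0.14989)/0.55341 + 338.0 = 564.9147, v = 446.4·(+0.07630)/0.55341 + 255.7 = 317.2506
M3: Pc = R·M3+t = (+0.03379, +0.10701, +0.52680); u = 837.8·(+0.03379)/0.52680 + 338.0 = 391.7402, v = 446.4·(+0.10701)/0.52680 + 255.7 = 346.3760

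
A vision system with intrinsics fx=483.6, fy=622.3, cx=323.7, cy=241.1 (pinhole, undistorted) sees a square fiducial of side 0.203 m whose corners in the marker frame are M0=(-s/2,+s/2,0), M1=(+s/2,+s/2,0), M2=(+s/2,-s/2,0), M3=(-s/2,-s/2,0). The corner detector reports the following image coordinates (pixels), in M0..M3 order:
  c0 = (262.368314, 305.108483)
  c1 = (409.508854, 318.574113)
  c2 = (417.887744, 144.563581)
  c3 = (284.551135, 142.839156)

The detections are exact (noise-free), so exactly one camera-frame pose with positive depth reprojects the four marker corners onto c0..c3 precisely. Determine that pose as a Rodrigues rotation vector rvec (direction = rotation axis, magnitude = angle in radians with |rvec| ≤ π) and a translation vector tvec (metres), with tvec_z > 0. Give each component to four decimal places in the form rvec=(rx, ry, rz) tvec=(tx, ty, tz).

rvec=(-0.3802, 0.2118, 0.0870) tvec=(0.0257, -0.0198, 0.6901)

Intrinsics K: fx=483.6, fy=622.3, cx=323.7, cy=241.1
Marker side s = 0.203 m; corners in marker frame (Z=0):
  M0 = (-0.1015, +0.1015, 0)
  M1 = (+0.1015, +0.1015, 0)
  M2 = (+0.1015, -0.1015, 0)
  M3 = (-0.1015, -0.1015, 0)
Detected image corners:
  c0 = (262.368314, 305.108483) px
  c1 = (409.508854, 318.574113) px
  c2 = (417.887744, 144.563581) px
  c3 = (284.551135, 142.839156) px
Planar DLT: solve 8×8 A·h = b for H (H[2,2]=1):
  H  [+578.91615 -254.97681 +341.70102]
  H  [-37.11480 +708.93705 +223.21221]
  H  [-0.32051 -0.51981 +1.00000]
B = K⁻¹H; ‖b₁‖=1.448998, ‖b₂‖=1.448998; λ = 2/(‖b₁‖+‖b₂‖) = 0.690132, sign → tz>0 ⇒ λ=+0.690132
r₁ = λ·B[:,0] = (+0.97421,+0.04454,-0.22119); r₂ = λ·B[:,1] = (-0.12375,+0.92520,-0.35874)
r₃ = r₁×r₂ = (+0.18867,+0.37686,+0.90685); SVD([r₁ r₂ r₃]) → R = UVᵀ:
  R  [+0.97421 -0.12375 +0.18867]
  R  [+0.04454 +0.92520 +0.37686]
  R  [-0.22119 -0.35874 +0.90685]
t = (+0.02569, -0.01984, +0.69013) m
tr R = 2.806264; θ = arccos((tr R − 1)/2) = 0.443787 rad = 25.427°
axis k = ((R−Rᵀ)₃₂, (R−Rᵀ)₁₃, (R−Rᵀ)₂₁) / (2 sinθ) = (-0.856613, +0.477295, +0.195971)
rvec = θ·k = (-0.380154, +0.211817, +0.086970)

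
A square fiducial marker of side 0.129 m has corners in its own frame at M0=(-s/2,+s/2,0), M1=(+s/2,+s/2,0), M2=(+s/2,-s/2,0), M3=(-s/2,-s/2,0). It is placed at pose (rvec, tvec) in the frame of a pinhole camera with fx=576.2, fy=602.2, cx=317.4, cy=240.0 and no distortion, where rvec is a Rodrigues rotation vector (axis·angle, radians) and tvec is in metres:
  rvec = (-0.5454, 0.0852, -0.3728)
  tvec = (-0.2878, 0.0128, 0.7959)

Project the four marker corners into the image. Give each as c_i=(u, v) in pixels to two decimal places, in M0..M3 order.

c0=(69.91, 309.23) c1=(161.19, 271.54) c2=(144.90, 195.14) c3=(60.97, 229.54)

Intrinsics K: fx=576.2, fy=602.2, cx=317.4, cy=240.0
Marker side s = 0.129 m; corners in marker frame (Z=0):
  M0 = (-0.0645, +0.0645, 0)
  M1 = (+0.0645, +0.0645, 0)
  M2 = (+0.0645, -0.0645, 0)
  M3 = (-0.0645, -0.0645, 0)
rvec = (-0.5454, 0.0852, -0.3728), |rvec| = θ = 0.66611 rad = 38.165°
Rodrigues: sinθ=0.61793, 1−cosθ=0.21377; R = I + sinθ·[k]× + (1−cosθ)·[k]×²:
    [+0.92954 +0.32345 +0.17700]
    [-0.36822 +0.78973 +0.49065]
    [+0.01892 -0.52126 +0.85319]
t = (-0.2878, 0.0128, 0.7959) m
M0: Pc = R·M0+t = (-0.32689, +0.08749, +0.76106); u = 576.2·(-0.32689)/0.76106 + 317.4 = 69.9081, v = 602.2·(+0.08749)/0.76106 + 240.0 = 309.2263
M1: Pc = R·M1+t = (-0.20698, +0.03999, +0.76350); u = 576.2·(-0.20698)/0.76350 + 317.4 = 161.1943, v = 602.2·(+0.03999)/0.76350 + 240.0 = 271.5393
M2: Pc = R·M2+t = (-0.24871, -0.06189, +0.83074); u = 576.2·(-0.24871)/0.83074 + 317.4 = 144.8976, v = 602.2·(-0.06189)/0.83074 + 240.0 = 195.1377
M3: Pc = R·M3+t = (-0.36862, -0.01439, +0.82830); u = 576.2·(-0.36862)/0.82830 + 317.4 = 60.9741, v = 602.2·(-0.01439)/0.82830 + 240.0 = 229.5401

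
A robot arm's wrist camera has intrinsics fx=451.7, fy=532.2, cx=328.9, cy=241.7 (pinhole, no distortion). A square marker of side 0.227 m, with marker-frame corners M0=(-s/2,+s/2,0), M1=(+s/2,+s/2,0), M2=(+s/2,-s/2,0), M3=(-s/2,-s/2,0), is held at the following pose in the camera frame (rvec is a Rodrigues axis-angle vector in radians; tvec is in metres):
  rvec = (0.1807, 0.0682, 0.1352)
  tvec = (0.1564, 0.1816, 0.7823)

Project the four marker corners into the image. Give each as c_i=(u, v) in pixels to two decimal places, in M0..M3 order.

c0=(345.47, 423.38) c1=(472.94, 447.49) c2=(498.24, 302.93) c3=(363.44, 279.88)

Intrinsics K: fx=451.7, fy=532.2, cx=328.9, cy=241.7
Marker side s = 0.227 m; corners in marker frame (Z=0):
  M0 = (-0.1135, +0.1135, 0)
  M1 = (+0.1135, +0.1135, 0)
  M2 = (+0.1135, -0.1135, 0)
  M3 = (-0.1135, -0.1135, 0)
rvec = (0.1807, 0.0682, 0.1352), |rvec| = θ = 0.23576 rad = 13.508°
Rodrigues: sinθ=0.23358, 1−cosθ=0.02766; R = I + sinθ·[k]× + (1−cosθ)·[k]×²:
    [+0.98859 -0.12782 +0.07973]
    [+0.14008 +0.97465 -0.17444]
    [-0.05541 +0.18362 +0.98143]
t = (0.1564, 0.1816, 0.7823) m
M0: Pc = R·M0+t = (+0.02969, +0.27632, +0.80943); u = 451.7·(+0.02969)/0.80943 + 328.9 = 345.4673, v = 532.2·(+0.27632)/0.80943 + 241.7 = 423.3826
M1: Pc = R·M1+t = (+0.25410, +0.30812, +0.79685); u = 451.7·(+0.25410)/0.79685 + 328.9 = 472.9366, v = 532.2·(+0.30812)/0.79685 + 241.7 = 447.4884
M2: Pc = R·M2+t = (+0.28311, +0.08688, +0.75517); u = 451.7·(+0.28311)/0.75517 + 328.9 = 498.2416, v = 532.2·(+0.08688)/0.75517 + 241.7 = 302.9256
M3: Pc = R·M3+t = (+0.05870, +0.05508, +0.76775); u = 451.7·(+0.05870)/0.76775 + 328.9 = 363.4373, v = 532.2·(+0.05508)/0.76775 + 241.7 = 279.8794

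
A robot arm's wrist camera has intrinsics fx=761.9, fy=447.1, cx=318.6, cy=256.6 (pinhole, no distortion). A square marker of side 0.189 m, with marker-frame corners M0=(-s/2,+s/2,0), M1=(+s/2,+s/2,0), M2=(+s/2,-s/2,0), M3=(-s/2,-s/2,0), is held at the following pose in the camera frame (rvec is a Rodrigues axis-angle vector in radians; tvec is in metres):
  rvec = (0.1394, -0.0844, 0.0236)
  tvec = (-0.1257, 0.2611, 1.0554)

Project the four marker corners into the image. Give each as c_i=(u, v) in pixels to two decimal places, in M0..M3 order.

c0=(158.64, 405.44) c1=(294.30, 404.59) c2=(297.72, 328.62) c3=(158.70, 328.31)

Intrinsics K: fx=761.9, fy=447.1, cx=318.6, cy=256.6
Marker side s = 0.189 m; corners in marker frame (Z=0):
  M0 = (-0.0945, +0.0945, 0)
  M1 = (+0.0945, +0.0945, 0)
  M2 = (+0.0945, -0.0945, 0)
  M3 = (-0.0945, -0.0945, 0)
rvec = (0.1394, -0.0844, 0.0236), |rvec| = θ = 0.16466 rad = 9.434°
Rodrigues: sinθ=0.16392, 1−cosθ=0.01353; R = I + sinθ·[k]× + (1−cosθ)·[k]×²:
    [+0.99617 -0.02936 -0.08238]
    [+0.01762 +0.99003 -0.13976]
    [+0.08566 +0.13778 +0.98675]
t = (-0.1257, 0.2611, 1.0554) m
M0: Pc = R·M0+t = (-0.22261, +0.35299, +1.06033); u = 761.9·(-0.22261)/1.06033 + 318.6 = 158.6409, v = 447.1·(+0.35299)/1.06033 + 256.6 = 405.4438
M1: Pc = R·M1+t = (-0.03434, +0.35632, +1.07651); u = 761.9·(-0.03434)/1.07651 + 318.6 = 294.2982, v = 447.1·(+0.35632)/1.07651 + 256.6 = 404.5887
M2: Pc = R·M2+t = (-0.02879, +0.16921, +1.05047); u = 761.9·(-0.02879)/1.05047 + 318.6 = 297.7208, v = 447.1·(+0.16921)/1.05047 + 256.6 = 328.6177
M3: Pc = R·M3+t = (-0.21706, +0.16588, +1.03429); u = 761.9·(-0.21706)/1.03429 + 318.6 = 158.7017, v = 447.1·(+0.16588)/1.03429 + 256.6 = 328.3051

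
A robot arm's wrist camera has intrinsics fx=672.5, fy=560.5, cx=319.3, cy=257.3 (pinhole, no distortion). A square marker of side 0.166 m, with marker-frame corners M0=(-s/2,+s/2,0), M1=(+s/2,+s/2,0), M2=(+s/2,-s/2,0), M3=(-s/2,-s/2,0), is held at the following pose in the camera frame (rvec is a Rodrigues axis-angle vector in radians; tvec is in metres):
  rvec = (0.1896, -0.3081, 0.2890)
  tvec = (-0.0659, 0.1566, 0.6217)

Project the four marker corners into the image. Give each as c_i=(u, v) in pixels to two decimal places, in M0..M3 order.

c0=(133.92, 455.09) c1=(303.31, 474.22) c2=(356.61, 344.60) c3=(185.43, 312.76)

Intrinsics K: fx=672.5, fy=560.5, cx=319.3, cy=257.3
Marker side s = 0.166 m; corners in marker frame (Z=0):
  M0 = (-0.0830, +0.0830, 0)
  M1 = (+0.0830, +0.0830, 0)
  M2 = (+0.0830, -0.0830, 0)
  M3 = (-0.0830, -0.0830, 0)
rvec = (0.1896, -0.3081, 0.2890), |rvec| = θ = 0.46303 rad = 26.530°
Rodrigues: sinθ=0.44666, 1−cosθ=0.10530; R = I + sinθ·[k]× + (1−cosθ)·[k]×²:
    [+0.91236 -0.30747 -0.27030]
    [+0.25009 +0.94133 -0.22663]
    [+0.32412 +0.13917 +0.93572]
t = (-0.0659, 0.1566, 0.6217) m
M0: Pc = R·M0+t = (-0.16715, +0.21397, +0.60635); u = 672.5·(-0.16715)/0.60635 + 319.3 = 133.9187, v = 560.5·(+0.21397)/0.60635 + 257.3 = 455.0927
M1: Pc = R·M1+t = (-0.01569, +0.25549, +0.66015); u = 672.5·(-0.01569)/0.66015 + 319.3 = 303.3120, v = 560.5·(+0.25549)/0.66015 + 257.3 = 474.2208
M2: Pc = R·M2+t = (+0.03535, +0.09923, +0.63705); u = 672.5·(+0.03535)/0.63705 + 319.3 = 356.6130, v = 560.5·(+0.09923)/0.63705 + 257.3 = 344.6041
M3: Pc = R·M3+t = (-0.11611, +0.05771, +0.58325); u = 672.5·(-0.11611)/0.58325 + 319.3 = 185.4271, v = 560.5·(+0.05771)/0.58325 + 257.3 = 312.7614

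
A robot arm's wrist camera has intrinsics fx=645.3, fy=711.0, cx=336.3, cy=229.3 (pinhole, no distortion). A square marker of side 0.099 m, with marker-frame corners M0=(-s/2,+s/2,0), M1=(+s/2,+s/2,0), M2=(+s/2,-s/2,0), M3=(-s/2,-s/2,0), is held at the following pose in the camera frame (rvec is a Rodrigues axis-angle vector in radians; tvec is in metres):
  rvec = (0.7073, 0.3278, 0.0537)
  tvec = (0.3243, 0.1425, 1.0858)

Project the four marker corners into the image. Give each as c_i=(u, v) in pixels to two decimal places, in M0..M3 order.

c0=(496.24, 337.58) c1=(555.05, 350.38) c2=(564.71, 306.33) c3=(502.13, 293.89)

Intrinsics K: fx=645.3, fy=711.0, cx=336.3, cy=229.3
Marker side s = 0.099 m; corners in marker frame (Z=0):
  M0 = (-0.0495, +0.0495, 0)
  M1 = (+0.0495, +0.0495, 0)
  M2 = (+0.0495, -0.0495, 0)
  M3 = (-0.0495, -0.0495, 0)
rvec = (0.7073, 0.3278, 0.0537), |rvec| = θ = 0.78142 rad = 44.772°
Rodrigues: sinθ=0.70428, 1−cosθ=0.29008; R = I + sinθ·[k]× + (1−cosθ)·[k]×²:
    [+0.94758 +0.06175 +0.31349]
    [+0.15855 +0.76097 -0.62912]
    [-0.27740 +0.64585 +0.71129]
t = (0.3243, 0.1425, 1.0858) m
M0: Pc = R·M0+t = (+0.28045, +0.17232, +1.13150); u = 645.3·(+0.28045)/1.13150 + 336.3 = 496.2426, v = 711.0·(+0.17232)/1.13150 + 229.3 = 337.5804
M1: Pc = R·M1+t = (+0.37426, +0.18802, +1.10404); u = 645.3·(+0.37426)/1.10404 + 336.3 = 555.0525, v = 711.0·(+0.18802)/1.10404 + 229.3 = 350.3821
M2: Pc = R·M2+t = (+0.36815, +0.11268, +1.04010); u = 645.3·(+0.36815)/1.04010 + 336.3 = 564.7075, v = 711.0·(+0.11268)/1.04010 + 229.3 = 306.3269
M3: Pc = R·M3+t = (+0.27434, +0.09698, +1.06756); u = 645.3·(+0.27434)/1.06756 + 336.3 = 502.1269, v = 711.0·(+0.09698)/1.06756 + 229.3 = 293.8918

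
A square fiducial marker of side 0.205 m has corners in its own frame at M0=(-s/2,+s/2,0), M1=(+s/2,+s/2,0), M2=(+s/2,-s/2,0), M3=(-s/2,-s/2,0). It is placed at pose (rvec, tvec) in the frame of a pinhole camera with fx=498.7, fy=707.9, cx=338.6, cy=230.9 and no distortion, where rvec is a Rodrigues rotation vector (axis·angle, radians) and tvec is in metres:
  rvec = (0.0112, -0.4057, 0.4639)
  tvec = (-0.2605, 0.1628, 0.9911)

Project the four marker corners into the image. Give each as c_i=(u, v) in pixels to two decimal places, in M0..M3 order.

Intrinsics K: fx=498.7, fy=707.9, cx=338.6, cy=230.9
Marker side s = 0.205 m; corners in marker frame (Z=0):
  M0 = (-0.1025, +0.1025, 0)
  M1 = (+0.1025, +0.1025, 0)
  M2 = (+0.1025, -0.1025, 0)
  M3 = (-0.1025, -0.1025, 0)
rvec = (0.0112, -0.4057, 0.4639), |rvec| = θ = 0.61638 rad = 35.316°
Rodrigues: sinθ=0.57808, 1−cosθ=0.18402; R = I + sinθ·[k]× + (1−cosθ)·[k]×²:
    [+0.81604 -0.43728 -0.37798]
    [+0.43288 +0.89570 -0.10166]
    [+0.38301 -0.08066 +0.92022]
t = (-0.2605, 0.1628, 0.9911) m
M0: Pc = R·M0+t = (-0.38897, +0.21024, +0.94357); u = 498.7·(-0.38897)/0.94357 + 338.6 = 133.0232, v = 707.9·(+0.21024)/0.94357 + 230.9 = 388.6285
M1: Pc = R·M1+t = (-0.22168, +0.29898, +1.02209); u = 498.7·(-0.22168)/1.02209 + 338.6 = 230.4390, v = 707.9·(+0.29898)/1.02209 + 230.9 = 437.9730
M2: Pc = R·M2+t = (-0.13203, +0.11536, +1.03863); u = 498.7·(-0.13203)/1.03863 + 338.6 = 275.2030, v = 707.9·(+0.11536)/1.03863 + 230.9 = 309.5267
M3: Pc = R·M3+t = (-0.29932, +0.02662, +0.96011); u = 498.7·(-0.29932)/0.96011 + 338.6 = 183.1256, v = 707.9·(+0.02662)/0.96011 + 230.9 = 250.5277

c0=(133.02, 388.63) c1=(230.44, 437.97) c2=(275.20, 309.53) c3=(183.13, 250.53)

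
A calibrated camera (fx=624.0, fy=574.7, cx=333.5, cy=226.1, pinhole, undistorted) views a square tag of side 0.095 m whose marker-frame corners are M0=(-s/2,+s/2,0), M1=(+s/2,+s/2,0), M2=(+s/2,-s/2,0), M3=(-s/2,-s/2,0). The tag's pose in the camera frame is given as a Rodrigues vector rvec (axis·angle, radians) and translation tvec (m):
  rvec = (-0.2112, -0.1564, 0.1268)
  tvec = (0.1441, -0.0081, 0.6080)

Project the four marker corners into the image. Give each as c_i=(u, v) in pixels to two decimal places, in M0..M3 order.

c0=(431.06, 256.49) c1=(525.02, 268.59) c2=(528.97, 182.47) c3=(438.29, 168.89)

Intrinsics K: fx=624.0, fy=574.7, cx=333.5, cy=226.1
Marker side s = 0.095 m; corners in marker frame (Z=0):
  M0 = (-0.0475, +0.0475, 0)
  M1 = (+0.0475, +0.0475, 0)
  M2 = (+0.0475, -0.0475, 0)
  M3 = (-0.0475, -0.0475, 0)
rvec = (-0.2112, -0.1564, 0.1268), |rvec| = θ = 0.29180 rad = 16.719°
Rodrigues: sinθ=0.28767, 1−cosθ=0.04227; R = I + sinθ·[k]× + (1−cosθ)·[k]×²:
    [+0.97987 -0.10861 -0.16749]
    [+0.14141 +0.96987 +0.19837]
    [+0.14089 -0.21806 +0.96571]
t = (0.1441, -0.0081, 0.6080) m
M0: Pc = R·M0+t = (+0.09240, +0.03125, +0.59095); u = 624.0·(+0.09240)/0.59095 + 333.5 = 431.0646, v = 574.7·(+0.03125)/0.59095 + 226.1 = 256.4928
M1: Pc = R·M1+t = (+0.18549, +0.04469, +0.60433); u = 624.0·(+0.18549)/0.60433 + 333.5 = 525.0209, v = 574.7·(+0.04469)/0.60433 + 226.1 = 268.5946
M2: Pc = R·M2+t = (+0.19580, -0.04745, +0.62505); u = 624.0·(+0.19580)/0.62505 + 333.5 = 528.9739, v = 574.7·(-0.04745)/0.62505 + 226.1 = 182.4703
M3: Pc = R·M3+t = (+0.10271, -0.06089, +0.61167); u = 624.0·(+0.10271)/0.61167 + 333.5 = 438.2862, v = 574.7·(-0.06089)/0.61167 + 226.1 = 168.8938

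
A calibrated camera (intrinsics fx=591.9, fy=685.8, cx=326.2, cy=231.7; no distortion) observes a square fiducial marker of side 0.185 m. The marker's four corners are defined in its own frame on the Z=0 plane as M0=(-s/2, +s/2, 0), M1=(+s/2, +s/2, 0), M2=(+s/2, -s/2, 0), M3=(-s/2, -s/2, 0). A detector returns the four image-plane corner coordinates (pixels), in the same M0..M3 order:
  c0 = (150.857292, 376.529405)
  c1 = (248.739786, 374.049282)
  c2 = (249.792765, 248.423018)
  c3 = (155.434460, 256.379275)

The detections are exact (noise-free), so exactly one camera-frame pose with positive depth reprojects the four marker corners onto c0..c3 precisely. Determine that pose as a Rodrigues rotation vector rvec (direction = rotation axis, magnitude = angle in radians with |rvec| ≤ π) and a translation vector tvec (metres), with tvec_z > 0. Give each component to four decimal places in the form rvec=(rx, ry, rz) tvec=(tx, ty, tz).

rvec=(-0.2107, 0.2686, -0.0469) tvec=(-0.2206, 0.1224, 1.0355)

Intrinsics K: fx=591.9, fy=685.8, cx=326.2, cy=231.7
Marker side s = 0.185 m; corners in marker frame (Z=0):
  M0 = (-0.0925, +0.0925, 0)
  M1 = (+0.0925, +0.0925, 0)
  M2 = (+0.0925, -0.0925, 0)
  M3 = (-0.0925, -0.0925, 0)
Detected image corners:
  c0 = (150.857292, 376.529405) px
  c1 = (248.739786, 374.049282) px
  c2 = (249.792765, 248.423018) px
  c3 = (155.434460, 256.379275) px
Planar DLT: solve 8×8 A·h = b for H (H[2,2]=1):
  H  [+469.16740 -56.78348 +200.12321]
  H  [-106.82391 +599.42501 +312.73753]
  H  [-0.24960 -0.20550 +1.00000]
B = K⁻¹H; ‖b₁‖=0.965755, ‖b₂‖=0.965755; λ = 2/(‖b₁‖+‖b₂‖) = 1.035460, sign → tz>0 ⇒ λ=+1.035460
r₁ = λ·B[:,0] = (+0.96319,-0.07397,-0.25845); r₂ = λ·B[:,1] = (+0.01793,+0.97694,-0.21278)
r₃ = r₁×r₂ = (+0.26823,+0.20032,+0.94230); SVD([r₁ r₂ r₃]) → R = UVᵀ:
  R  [+0.96319 +0.01793 +0.26823]
  R  [-0.07397 +0.97694 +0.20032]
  R  [-0.25845 -0.21278 +0.94230]
t = (-0.22056, +0.12236, +1.03546) m
tr R = 2.882421; θ = arccos((tr R − 1)/2) = 0.344600 rad = 19.744°
axis k = ((R−Rᵀ)₃₂, (R−Rᵀ)₁₃, (R−Rᵀ)₂₁) / (2 sinθ) = (-0.611417, +0.779531, -0.136019)
rvec = θ·k = (-0.210694, +0.268626, -0.046872)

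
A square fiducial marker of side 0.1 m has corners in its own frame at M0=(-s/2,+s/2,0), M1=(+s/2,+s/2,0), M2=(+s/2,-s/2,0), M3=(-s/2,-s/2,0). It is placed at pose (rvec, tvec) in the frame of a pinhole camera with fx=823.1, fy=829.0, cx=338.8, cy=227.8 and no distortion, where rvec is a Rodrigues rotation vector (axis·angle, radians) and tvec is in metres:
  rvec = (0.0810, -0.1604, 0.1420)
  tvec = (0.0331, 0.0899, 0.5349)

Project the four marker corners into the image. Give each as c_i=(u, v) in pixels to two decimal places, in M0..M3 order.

c0=(302.90, 435.04) c1=(451.13, 449.16) c2=(475.02, 300.43) c3=(325.59, 281.43)

Intrinsics K: fx=823.1, fy=829.0, cx=338.8, cy=227.8
Marker side s = 0.1 m; corners in marker frame (Z=0):
  M0 = (-0.0500, +0.0500, 0)
  M1 = (+0.0500, +0.0500, 0)
  M2 = (+0.0500, -0.0500, 0)
  M3 = (-0.0500, -0.0500, 0)
rvec = (0.0810, -0.1604, 0.1420), |rvec| = θ = 0.22903 rad = 13.122°
Rodrigues: sinθ=0.22703, 1−cosθ=0.02611; R = I + sinθ·[k]× + (1−cosθ)·[k]×²:
    [+0.97715 -0.14723 -0.15328]
    [+0.13429 +0.98670 -0.09163]
    [+0.16473 +0.06896 +0.98393]
t = (0.0331, 0.0899, 0.5349) m
M0: Pc = R·M0+t = (-0.02312, +0.13252, +0.53011); u = 823.1·(-0.02312)/0.53011 + 338.8 = 302.9030, v = 829.0·(+0.13252)/0.53011 + 227.8 = 435.0379
M1: Pc = R·M1+t = (+0.07460, +0.14595, +0.54658); u = 823.1·(+0.07460)/0.54658 + 338.8 = 451.1343, v = 829.0·(+0.14595)/0.54658 + 227.8 = 449.1605
M2: Pc = R·M2+t = (+0.08932, +0.04728, +0.53969); u = 823.1·(+0.08932)/0.53969 + 338.8 = 475.0242, v = 829.0·(+0.04728)/0.53969 + 227.8 = 300.4253
M3: Pc = R·M3+t = (-0.00840, +0.03385, +0.52322); u = 823.1·(-0.00840)/0.52322 + 338.8 = 325.5914, v = 829.0·(+0.03385)/0.52322 + 227.8 = 281.4338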